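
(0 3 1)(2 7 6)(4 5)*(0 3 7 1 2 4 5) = (0 7 6 4)(1 3 2)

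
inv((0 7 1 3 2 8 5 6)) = (0 6 5 8 2 3 1 7)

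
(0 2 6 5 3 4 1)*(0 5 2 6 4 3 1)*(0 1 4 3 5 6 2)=(0 2 3 5 4 1 6)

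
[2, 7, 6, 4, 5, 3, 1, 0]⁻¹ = [7, 6, 0, 5, 3, 4, 2, 1]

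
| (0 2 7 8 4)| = 5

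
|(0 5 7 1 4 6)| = 6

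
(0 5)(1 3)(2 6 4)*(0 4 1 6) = (0 5 4 2)(1 3 6)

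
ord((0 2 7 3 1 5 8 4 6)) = 9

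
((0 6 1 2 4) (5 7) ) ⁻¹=(0 4 2 1 6) (5 7) 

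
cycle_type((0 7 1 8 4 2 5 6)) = 8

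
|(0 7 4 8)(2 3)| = 4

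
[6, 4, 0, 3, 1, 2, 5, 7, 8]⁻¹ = [2, 4, 5, 3, 1, 6, 0, 7, 8]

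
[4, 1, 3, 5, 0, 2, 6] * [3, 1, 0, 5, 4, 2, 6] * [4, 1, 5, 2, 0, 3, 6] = [0, 1, 3, 5, 2, 4, 6]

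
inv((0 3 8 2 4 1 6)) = (0 6 1 4 2 8 3)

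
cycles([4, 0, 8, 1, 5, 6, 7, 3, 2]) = (0 4 5 6 7 3 1)(2 8)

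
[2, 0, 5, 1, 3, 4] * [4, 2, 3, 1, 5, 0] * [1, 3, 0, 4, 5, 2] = [4, 5, 1, 0, 3, 2]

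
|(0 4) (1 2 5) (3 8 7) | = 6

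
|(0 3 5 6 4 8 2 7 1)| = 9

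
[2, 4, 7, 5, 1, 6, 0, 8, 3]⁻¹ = [6, 4, 0, 8, 1, 3, 5, 2, 7]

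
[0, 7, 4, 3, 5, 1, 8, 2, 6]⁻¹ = [0, 5, 7, 3, 2, 4, 8, 1, 6]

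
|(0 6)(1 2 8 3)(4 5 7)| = 12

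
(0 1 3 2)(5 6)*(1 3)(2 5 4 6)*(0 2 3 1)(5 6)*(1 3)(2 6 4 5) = (0 3 4 2 6 5 1)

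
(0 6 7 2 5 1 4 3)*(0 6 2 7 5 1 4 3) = (0 2 1 3 6 5 4)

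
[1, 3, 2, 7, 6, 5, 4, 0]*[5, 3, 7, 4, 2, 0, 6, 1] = [3, 4, 7, 1, 6, 0, 2, 5]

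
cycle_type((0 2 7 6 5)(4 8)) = 2.5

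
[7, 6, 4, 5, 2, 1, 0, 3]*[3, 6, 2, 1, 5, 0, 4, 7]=[7, 4, 5, 0, 2, 6, 3, 1]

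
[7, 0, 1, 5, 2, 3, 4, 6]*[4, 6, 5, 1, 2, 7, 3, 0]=[0, 4, 6, 7, 5, 1, 2, 3]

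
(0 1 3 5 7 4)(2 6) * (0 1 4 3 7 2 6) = (0 4 1 7 3 5 2)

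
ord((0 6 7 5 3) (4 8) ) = 10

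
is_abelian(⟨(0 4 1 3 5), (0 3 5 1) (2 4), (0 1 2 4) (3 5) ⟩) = no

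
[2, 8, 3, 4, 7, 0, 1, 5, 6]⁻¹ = [5, 6, 0, 2, 3, 7, 8, 4, 1]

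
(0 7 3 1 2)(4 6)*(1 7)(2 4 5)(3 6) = (0 1 4 3 7 6 5 2)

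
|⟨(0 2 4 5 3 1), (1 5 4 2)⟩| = 120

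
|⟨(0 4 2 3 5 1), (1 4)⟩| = 72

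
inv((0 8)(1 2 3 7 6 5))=(0 8)(1 5 6 7 3 2)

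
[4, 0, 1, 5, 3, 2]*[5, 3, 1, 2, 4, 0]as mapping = [0→4, 1→5, 2→3, 3→0, 4→2, 5→1]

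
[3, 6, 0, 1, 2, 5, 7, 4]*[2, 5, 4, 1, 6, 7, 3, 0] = [1, 3, 2, 5, 4, 7, 0, 6]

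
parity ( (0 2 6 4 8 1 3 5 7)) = even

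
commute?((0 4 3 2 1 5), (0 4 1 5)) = no:(0 4 3 2 1 5)*(0 4 1 5) = (0 1)(2 5 4 3), (0 4 1 5)*(0 4 3 2 1 5) = (0 3 2 1)(4 5)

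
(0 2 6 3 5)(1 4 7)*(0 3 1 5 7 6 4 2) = (1 2 4 6)(3 7 5)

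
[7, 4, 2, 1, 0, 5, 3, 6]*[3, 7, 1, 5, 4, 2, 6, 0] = [0, 4, 1, 7, 3, 2, 5, 6]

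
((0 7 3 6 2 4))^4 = (0 2 3)(4 6 7)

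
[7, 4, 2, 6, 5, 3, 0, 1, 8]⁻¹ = [6, 7, 2, 5, 1, 4, 3, 0, 8]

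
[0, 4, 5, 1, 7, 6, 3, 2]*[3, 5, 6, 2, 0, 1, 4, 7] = [3, 0, 1, 5, 7, 4, 2, 6]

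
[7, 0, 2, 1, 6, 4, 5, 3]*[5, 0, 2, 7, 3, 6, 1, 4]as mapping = [0→4, 1→5, 2→2, 3→0, 4→1, 5→3, 6→6, 7→7]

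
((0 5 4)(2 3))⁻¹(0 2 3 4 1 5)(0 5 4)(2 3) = (0 1 4 5 3 2)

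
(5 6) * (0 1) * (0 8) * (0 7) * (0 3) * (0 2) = (0 1 8 7 3 2)(5 6)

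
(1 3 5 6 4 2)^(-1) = (1 2 4 6 5 3)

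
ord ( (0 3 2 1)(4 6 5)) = 12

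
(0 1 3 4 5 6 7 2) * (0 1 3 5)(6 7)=(0 3 4)(1 5 7 2)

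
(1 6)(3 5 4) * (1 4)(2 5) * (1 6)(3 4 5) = (2 3)(5 6)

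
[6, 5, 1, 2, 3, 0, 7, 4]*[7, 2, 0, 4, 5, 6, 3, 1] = [3, 6, 2, 0, 4, 7, 1, 5]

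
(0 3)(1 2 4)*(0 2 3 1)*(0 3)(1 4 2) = (0 4 3 1)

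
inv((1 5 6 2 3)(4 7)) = (1 3 2 6 5)(4 7)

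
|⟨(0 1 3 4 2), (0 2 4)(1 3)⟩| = 120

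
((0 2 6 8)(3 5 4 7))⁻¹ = (0 8 6 2)(3 7 4 5)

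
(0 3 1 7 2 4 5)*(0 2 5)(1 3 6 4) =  (0 6 4)(1 7 5 2)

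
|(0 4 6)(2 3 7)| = 3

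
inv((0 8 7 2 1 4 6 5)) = (0 5 6 4 1 2 7 8)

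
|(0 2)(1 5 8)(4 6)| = 6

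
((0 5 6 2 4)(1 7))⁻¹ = (0 4 2 6 5)(1 7)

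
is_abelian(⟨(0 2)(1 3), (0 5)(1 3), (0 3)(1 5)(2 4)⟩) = no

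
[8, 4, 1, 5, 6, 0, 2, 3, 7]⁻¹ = [5, 2, 6, 7, 1, 3, 4, 8, 0]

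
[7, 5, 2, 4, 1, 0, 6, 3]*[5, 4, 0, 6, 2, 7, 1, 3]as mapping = [0→3, 1→7, 2→0, 3→2, 4→4, 5→5, 6→1, 7→6]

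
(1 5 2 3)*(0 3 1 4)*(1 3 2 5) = (0 2 3 4)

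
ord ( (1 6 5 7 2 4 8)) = 7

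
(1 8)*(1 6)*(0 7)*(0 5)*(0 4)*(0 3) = (0 7 5 4 3)(1 8 6)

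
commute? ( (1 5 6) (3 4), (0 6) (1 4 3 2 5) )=no: (1 5 6) (3 4) * (0 6) (1 4 3 2 5)=(0 6 4 2 5), (0 6) (1 4 3 2 5) * (1 5 6) (3 4)=(0 1 3 2 6) 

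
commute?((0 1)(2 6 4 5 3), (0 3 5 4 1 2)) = no:(0 1)(2 6 4 5 3) * (0 3 5 4 1 2) = (0 2 6 1 3), (0 3 5 4 1 2) * (0 1)(2 6 4 5 3) = (0 2 1 6 4)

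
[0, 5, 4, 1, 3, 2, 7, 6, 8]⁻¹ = [0, 3, 5, 4, 2, 1, 7, 6, 8]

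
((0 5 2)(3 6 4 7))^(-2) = (0 5 2)(3 4)(6 7)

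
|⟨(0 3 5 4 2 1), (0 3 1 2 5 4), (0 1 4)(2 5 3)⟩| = 120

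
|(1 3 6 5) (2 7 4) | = 12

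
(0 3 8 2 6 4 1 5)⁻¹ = (0 5 1 4 6 2 8 3)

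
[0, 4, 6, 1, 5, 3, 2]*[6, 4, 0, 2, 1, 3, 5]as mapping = [0→6, 1→1, 2→5, 3→4, 4→3, 5→2, 6→0]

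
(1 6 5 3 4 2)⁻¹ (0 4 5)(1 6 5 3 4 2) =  (0 2 3)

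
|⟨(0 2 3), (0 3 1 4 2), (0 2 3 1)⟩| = 120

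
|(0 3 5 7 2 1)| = 6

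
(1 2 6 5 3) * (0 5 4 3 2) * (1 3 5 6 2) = (0 6 4 5 1) 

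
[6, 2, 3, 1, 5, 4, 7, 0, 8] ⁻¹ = [7, 3, 1, 2, 5, 4, 0, 6, 8] 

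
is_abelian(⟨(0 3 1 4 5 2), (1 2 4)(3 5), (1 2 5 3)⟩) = no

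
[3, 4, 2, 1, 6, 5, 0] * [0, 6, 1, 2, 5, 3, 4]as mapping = [0→2, 1→5, 2→1, 3→6, 4→4, 5→3, 6→0]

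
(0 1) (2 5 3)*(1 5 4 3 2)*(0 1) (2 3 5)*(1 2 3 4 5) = (0 3) (1 2 5 4) 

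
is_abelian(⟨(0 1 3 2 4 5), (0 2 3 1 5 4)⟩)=no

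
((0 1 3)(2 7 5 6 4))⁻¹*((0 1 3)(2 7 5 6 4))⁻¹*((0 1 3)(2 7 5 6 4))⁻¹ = (2 5 4 7 6)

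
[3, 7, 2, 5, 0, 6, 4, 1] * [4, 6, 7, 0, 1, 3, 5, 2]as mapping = [0→0, 1→2, 2→7, 3→3, 4→4, 5→5, 6→1, 7→6]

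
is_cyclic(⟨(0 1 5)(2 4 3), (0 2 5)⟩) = no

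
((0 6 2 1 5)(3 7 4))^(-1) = (0 5 1 2 6)(3 4 7)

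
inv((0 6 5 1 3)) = (0 3 1 5 6)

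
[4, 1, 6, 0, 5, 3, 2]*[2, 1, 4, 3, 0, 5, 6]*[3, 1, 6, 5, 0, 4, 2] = [3, 1, 2, 6, 4, 5, 0]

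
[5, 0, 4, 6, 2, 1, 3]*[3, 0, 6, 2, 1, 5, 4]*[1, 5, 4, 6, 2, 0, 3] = [0, 6, 5, 2, 3, 1, 4]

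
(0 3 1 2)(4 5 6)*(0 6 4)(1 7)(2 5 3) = (0 2 6)(1 5 4 3 7)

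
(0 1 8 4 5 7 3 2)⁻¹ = (0 2 3 7 5 4 8 1)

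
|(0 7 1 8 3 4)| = 6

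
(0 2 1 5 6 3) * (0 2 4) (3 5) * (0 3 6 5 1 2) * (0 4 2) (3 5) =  (0 2) (1 6) (3 4 5) 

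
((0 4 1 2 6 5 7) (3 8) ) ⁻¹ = (0 7 5 6 2 1 4) (3 8) 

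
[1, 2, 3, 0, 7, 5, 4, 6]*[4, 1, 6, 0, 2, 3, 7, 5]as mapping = [0→1, 1→6, 2→0, 3→4, 4→5, 5→3, 6→2, 7→7]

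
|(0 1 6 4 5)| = 5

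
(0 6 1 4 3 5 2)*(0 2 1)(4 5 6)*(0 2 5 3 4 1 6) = (0 1 3)(2 5 6)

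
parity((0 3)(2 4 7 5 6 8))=even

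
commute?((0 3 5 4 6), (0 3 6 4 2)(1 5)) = no:(0 3 5 4 6)*(0 3 6 4 2)(1 5) = (0 6 3 1 5 2), (0 3 6 4 2)(1 5)*(0 3 5 4 6) = (0 5 1 4 2 3)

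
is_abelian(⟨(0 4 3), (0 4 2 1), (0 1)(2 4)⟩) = no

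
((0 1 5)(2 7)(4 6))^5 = (0 5 1)(2 7)(4 6)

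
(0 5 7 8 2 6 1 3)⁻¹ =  (0 3 1 6 2 8 7 5)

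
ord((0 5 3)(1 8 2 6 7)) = 15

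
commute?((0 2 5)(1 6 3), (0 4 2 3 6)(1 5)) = no:(0 2 5)(1 6 3) * (0 4 2 3 6)(1 5) = (0 3 5 4 2 1), (0 4 2 3 6)(1 5) * (0 2 5)(1 6 3) = (0 4 5 6 2 1)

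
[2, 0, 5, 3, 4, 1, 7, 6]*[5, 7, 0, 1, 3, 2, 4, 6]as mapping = [0→0, 1→5, 2→2, 3→1, 4→3, 5→7, 6→6, 7→4]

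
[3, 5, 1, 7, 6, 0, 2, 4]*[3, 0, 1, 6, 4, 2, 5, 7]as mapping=[0→6, 1→2, 2→0, 3→7, 4→5, 5→3, 6→1, 7→4]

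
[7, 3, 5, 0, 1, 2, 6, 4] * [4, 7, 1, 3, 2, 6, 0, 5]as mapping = [0→5, 1→3, 2→6, 3→4, 4→7, 5→1, 6→0, 7→2]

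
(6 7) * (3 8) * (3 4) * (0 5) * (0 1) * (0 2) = (0 5 1 2)(3 8 4)(6 7)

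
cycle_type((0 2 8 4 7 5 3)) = 7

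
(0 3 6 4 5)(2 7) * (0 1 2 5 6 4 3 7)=(0 7 5 1 2)(3 4 6)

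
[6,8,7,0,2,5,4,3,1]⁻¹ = [3,8,4,7,6,5,0,2,1]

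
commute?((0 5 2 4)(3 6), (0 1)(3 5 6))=no:(0 5 2 4)(3 6)*(0 1)(3 5 6)=(0 6 5 2 4 1), (0 1)(3 5 6)*(0 5 2 4)(3 6)=(0 1 5 3 2 4)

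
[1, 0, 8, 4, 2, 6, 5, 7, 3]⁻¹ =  [1, 0, 4, 8, 3, 6, 5, 7, 2]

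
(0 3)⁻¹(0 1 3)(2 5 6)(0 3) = (0 3 1)(2 5 6)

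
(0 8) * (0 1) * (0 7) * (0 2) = (0 8 1 7 2)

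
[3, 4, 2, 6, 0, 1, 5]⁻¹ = [4, 5, 2, 0, 1, 6, 3]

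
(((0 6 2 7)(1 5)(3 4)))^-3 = (0 6 2 7)(1 5)(3 4)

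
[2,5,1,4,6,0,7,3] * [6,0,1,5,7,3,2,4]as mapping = [0→1,1→3,2→0,3→7,4→2,5→6,6→4,7→5]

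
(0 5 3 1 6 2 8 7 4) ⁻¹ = (0 4 7 8 2 6 1 3 5) 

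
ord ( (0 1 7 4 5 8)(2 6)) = 6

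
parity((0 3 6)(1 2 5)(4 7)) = odd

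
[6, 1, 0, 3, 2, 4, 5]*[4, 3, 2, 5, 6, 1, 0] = [0, 3, 4, 5, 2, 6, 1] 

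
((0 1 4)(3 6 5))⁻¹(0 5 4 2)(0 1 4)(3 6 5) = (0 2 1 3)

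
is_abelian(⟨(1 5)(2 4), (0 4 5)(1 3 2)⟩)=no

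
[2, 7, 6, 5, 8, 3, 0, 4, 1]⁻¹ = [6, 8, 0, 5, 7, 3, 2, 1, 4]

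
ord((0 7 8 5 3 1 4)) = 7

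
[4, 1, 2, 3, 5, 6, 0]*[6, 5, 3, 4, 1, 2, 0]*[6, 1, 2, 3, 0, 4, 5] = [1, 4, 3, 0, 2, 6, 5]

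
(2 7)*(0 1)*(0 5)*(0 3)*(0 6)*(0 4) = (0 1 5 3 6 4)(2 7)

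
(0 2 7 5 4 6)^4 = (0 4 7)(2 6 5)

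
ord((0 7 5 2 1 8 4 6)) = 8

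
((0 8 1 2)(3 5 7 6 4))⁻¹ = (0 2 1 8)(3 4 6 7 5)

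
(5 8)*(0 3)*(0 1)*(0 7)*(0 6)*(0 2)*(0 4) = (0 3 1 7 6 2 4)(5 8)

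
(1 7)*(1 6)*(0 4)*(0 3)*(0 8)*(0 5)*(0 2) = (0 4 3 8 5 2)(1 7 6)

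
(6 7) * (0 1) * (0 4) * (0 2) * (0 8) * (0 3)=(0 1 4 2 8 3) (6 7) 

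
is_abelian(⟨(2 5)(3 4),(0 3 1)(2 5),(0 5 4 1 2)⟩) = no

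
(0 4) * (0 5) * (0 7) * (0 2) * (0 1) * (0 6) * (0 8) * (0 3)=(0 4 5 7 2 1 6 8 3)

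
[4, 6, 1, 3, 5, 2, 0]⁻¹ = [6, 2, 5, 3, 0, 4, 1]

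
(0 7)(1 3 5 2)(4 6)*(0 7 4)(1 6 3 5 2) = (0 4 3 2 6)(1 5)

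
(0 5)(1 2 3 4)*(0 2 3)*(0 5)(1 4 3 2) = (1 2 5)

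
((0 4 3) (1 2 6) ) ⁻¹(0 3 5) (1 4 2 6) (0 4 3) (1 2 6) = (0 5 4) (1 2 3 6) 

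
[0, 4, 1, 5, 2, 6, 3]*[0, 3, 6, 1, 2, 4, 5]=[0, 2, 3, 4, 6, 5, 1]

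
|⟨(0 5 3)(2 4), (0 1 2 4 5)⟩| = 720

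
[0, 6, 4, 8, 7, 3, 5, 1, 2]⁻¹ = [0, 7, 8, 5, 2, 6, 1, 4, 3]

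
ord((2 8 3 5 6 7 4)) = 7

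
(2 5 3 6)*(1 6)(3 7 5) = (1 6 2 3)(5 7)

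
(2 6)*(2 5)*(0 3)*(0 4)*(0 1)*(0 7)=(0 3 4 1 7) (2 6 5) 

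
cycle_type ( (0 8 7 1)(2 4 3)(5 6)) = 2.3.4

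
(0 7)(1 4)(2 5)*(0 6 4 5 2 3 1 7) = (1 5 3)(4 7 6)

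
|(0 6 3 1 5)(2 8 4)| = 15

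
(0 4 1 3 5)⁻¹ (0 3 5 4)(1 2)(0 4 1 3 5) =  (0 1 4 5)(2 3)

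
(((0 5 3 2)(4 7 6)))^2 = (0 3)(2 5)(4 6 7)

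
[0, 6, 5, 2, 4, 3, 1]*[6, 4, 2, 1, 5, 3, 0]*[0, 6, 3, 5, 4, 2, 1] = [1, 0, 5, 3, 2, 6, 4]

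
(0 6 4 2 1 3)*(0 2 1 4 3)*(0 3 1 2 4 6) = (1 3 4 2 6)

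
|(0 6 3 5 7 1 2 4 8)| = 9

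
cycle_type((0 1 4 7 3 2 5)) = 7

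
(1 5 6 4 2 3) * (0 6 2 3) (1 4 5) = (0 6 5 2) (3 4) 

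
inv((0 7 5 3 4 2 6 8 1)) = (0 1 8 6 2 4 3 5 7)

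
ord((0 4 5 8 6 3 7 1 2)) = 9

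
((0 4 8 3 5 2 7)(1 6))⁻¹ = (0 7 2 5 3 8 4)(1 6)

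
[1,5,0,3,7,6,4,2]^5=[7,2,4,3,5,0,1,6]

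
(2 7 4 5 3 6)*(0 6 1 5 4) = (0 6 2 7)(1 5 3)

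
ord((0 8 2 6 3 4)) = 6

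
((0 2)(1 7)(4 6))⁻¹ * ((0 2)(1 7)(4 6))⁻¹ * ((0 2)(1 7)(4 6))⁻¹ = (0 2)(1 7)(4 6)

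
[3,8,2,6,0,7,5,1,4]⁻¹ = [4,7,2,0,8,6,3,5,1]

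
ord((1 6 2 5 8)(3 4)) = 10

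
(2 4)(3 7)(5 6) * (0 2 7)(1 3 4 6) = (0 2 6 5 1 3)(4 7)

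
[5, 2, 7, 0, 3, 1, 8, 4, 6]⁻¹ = [3, 5, 1, 4, 7, 0, 8, 2, 6]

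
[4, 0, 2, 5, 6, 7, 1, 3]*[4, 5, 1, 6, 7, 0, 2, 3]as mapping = [0→7, 1→4, 2→1, 3→0, 4→2, 5→3, 6→5, 7→6]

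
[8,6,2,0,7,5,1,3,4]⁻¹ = [3,6,2,7,8,5,1,4,0]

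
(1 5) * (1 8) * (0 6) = (0 6)(1 5 8)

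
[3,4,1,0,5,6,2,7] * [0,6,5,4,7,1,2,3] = [4,7,6,0,1,2,5,3]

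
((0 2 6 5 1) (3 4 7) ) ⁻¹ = (0 1 5 6 2) (3 7 4) 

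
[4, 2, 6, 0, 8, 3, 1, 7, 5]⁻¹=[3, 6, 1, 5, 0, 8, 2, 7, 4]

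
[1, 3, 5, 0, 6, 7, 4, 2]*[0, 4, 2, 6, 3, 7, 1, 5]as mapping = [0→4, 1→6, 2→7, 3→0, 4→1, 5→5, 6→3, 7→2]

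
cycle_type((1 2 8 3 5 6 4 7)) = 8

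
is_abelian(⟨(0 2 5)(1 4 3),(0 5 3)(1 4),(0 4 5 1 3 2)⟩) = no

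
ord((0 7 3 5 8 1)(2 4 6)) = 6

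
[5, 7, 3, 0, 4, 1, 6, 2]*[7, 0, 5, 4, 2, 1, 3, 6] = [1, 6, 4, 7, 2, 0, 3, 5]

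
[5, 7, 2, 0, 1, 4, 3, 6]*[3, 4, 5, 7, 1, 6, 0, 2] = [6, 2, 5, 3, 4, 1, 7, 0]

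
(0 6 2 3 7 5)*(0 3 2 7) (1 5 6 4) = (0 4 1 5 3) (6 7) 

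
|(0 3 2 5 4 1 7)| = 7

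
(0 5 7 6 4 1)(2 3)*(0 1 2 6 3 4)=(0 5 7 3 6)(2 4)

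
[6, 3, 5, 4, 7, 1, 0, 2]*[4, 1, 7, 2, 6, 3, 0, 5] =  [0, 2, 3, 6, 5, 1, 4, 7]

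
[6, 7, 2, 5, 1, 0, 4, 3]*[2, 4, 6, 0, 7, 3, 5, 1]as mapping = [0→5, 1→1, 2→6, 3→3, 4→4, 5→2, 6→7, 7→0]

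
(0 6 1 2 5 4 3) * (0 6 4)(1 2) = (0 4 3 6 2 5)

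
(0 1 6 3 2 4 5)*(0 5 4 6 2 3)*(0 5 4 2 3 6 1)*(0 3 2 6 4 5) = (0 3 4 6)(1 2)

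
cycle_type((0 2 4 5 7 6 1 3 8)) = 9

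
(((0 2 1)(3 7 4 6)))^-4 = (0 1 2)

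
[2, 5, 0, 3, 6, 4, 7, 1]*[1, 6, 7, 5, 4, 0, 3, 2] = [7, 0, 1, 5, 3, 4, 2, 6]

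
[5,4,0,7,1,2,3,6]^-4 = [2,1,5,6,4,0,7,3]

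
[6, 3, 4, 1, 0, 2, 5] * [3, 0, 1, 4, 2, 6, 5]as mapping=[0→5, 1→4, 2→2, 3→0, 4→3, 5→1, 6→6]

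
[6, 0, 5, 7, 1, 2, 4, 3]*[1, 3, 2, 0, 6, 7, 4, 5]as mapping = [0→4, 1→1, 2→7, 3→5, 4→3, 5→2, 6→6, 7→0]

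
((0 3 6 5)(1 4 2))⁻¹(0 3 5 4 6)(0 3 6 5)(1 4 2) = (0 2 5 3 6)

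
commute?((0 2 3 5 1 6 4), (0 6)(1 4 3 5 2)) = no:(0 2 3 5 1 6 4) * (0 6)(1 4 3 5 2) = (0 1)(2 5 4 6 3), (0 6)(1 4 3 5 2) * (0 2 3 5 1 6 4) = (0 4 5 3 1)(2 6)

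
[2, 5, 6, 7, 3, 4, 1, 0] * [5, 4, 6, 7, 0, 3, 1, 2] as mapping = [0→6, 1→3, 2→1, 3→2, 4→7, 5→0, 6→4, 7→5] 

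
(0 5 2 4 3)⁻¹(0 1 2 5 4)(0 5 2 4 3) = (1 4 2 3 5)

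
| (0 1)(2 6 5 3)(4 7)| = 4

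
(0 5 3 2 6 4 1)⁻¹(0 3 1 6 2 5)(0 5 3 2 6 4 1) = (0 4 6 3 5 2)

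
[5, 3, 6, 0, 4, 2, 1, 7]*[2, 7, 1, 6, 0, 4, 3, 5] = [4, 6, 3, 2, 0, 1, 7, 5]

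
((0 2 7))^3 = ()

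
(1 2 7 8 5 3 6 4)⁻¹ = (1 4 6 3 5 8 7 2)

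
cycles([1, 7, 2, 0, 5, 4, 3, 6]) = (0 1 7 6 3)(4 5)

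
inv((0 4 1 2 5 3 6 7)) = (0 7 6 3 5 2 1 4)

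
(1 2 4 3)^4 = ()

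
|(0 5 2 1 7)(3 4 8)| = 15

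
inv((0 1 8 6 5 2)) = (0 2 5 6 8 1)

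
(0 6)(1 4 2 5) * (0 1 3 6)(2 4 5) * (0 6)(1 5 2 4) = (0 6 5 3)(1 2 4)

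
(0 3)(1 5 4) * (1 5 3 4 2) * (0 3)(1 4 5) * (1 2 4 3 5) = (0 1)(2 3 5 4)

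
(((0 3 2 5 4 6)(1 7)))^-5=(0 3 2 5 4 6)(1 7)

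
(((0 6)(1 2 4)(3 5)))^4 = (1 2 4)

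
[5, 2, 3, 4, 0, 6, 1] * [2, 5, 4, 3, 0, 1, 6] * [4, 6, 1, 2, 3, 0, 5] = [6, 3, 2, 4, 1, 5, 0]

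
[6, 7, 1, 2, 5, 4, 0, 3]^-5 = [6, 2, 3, 7, 5, 4, 0, 1]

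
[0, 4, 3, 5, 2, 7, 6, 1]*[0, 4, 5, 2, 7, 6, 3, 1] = [0, 7, 2, 6, 5, 1, 3, 4]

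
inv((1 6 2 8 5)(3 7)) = (1 5 8 2 6)(3 7)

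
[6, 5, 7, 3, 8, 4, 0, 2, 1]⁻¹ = [6, 8, 7, 3, 5, 1, 0, 2, 4]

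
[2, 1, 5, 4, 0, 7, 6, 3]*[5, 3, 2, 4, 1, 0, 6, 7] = [2, 3, 0, 1, 5, 7, 6, 4]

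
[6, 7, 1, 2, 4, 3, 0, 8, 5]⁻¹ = [6, 2, 3, 5, 4, 8, 0, 1, 7]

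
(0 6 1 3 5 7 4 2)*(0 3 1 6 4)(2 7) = (0 4 7)(2 3 5)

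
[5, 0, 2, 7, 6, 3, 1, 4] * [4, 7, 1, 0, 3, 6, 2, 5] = [6, 4, 1, 5, 2, 0, 7, 3]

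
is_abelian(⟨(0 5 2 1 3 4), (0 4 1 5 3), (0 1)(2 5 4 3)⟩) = no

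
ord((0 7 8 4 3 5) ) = 6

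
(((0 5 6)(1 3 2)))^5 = (0 6 5)(1 2 3)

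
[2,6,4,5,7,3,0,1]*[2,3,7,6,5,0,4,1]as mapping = [0→7,1→4,2→5,3→0,4→1,5→6,6→2,7→3]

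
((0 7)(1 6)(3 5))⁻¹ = (0 7)(1 6)(3 5)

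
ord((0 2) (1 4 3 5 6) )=10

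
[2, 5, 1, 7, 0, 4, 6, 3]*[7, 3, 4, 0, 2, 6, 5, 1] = [4, 6, 3, 1, 7, 2, 5, 0]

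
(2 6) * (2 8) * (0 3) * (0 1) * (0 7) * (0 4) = (0 3 1 7 4)(2 6 8)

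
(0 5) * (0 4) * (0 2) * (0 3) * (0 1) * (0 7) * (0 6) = (0 5 4 2 3 1 7 6)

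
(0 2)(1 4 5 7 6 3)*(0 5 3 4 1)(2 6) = (0 6 4 3)(2 5 7)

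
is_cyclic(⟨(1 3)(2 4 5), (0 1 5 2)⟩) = no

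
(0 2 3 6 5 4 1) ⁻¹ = (0 1 4 5 6 3 2) 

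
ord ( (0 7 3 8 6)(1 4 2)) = 15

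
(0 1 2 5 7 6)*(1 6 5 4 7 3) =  (0 6)(1 2 4 7 5 3)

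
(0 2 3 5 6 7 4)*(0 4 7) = (0 2 3 5 6)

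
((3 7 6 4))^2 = (3 6)(4 7)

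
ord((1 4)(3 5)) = 2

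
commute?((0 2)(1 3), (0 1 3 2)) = no:(0 2)(1 3) * (0 1 3 2) = (1 2), (0 1 3 2) * (0 2)(1 3) = (0 3)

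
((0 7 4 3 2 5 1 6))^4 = (0 2)(1 4)(3 6)(5 7)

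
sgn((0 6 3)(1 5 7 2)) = -1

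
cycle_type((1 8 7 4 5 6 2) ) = 7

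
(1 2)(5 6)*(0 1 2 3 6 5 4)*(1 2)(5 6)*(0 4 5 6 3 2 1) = (0 1 2)(3 6 5)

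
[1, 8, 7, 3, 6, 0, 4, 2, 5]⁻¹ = [5, 0, 7, 3, 6, 8, 4, 2, 1]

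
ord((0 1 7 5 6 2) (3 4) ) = 6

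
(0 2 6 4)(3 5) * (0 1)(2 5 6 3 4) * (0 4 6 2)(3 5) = (0 3 2 5 6)(1 4)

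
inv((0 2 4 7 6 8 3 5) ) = (0 5 3 8 6 7 4 2) 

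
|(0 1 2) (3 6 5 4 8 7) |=6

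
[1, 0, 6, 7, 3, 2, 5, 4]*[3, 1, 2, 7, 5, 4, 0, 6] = [1, 3, 0, 6, 7, 2, 4, 5]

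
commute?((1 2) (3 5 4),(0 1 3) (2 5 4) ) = no:(1 2) (3 5 4) * (0 1 3) (2 5 4) = (0 1 5 2 3 4),(0 1 3) (2 5 4) * (1 2) (3 5 4) = (0 2 4 1 5 3) 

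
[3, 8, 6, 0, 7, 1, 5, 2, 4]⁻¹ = [3, 5, 7, 0, 8, 6, 2, 4, 1]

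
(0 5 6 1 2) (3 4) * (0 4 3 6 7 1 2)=(0 5 7 1) (2 4 6) 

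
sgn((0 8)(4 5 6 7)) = 1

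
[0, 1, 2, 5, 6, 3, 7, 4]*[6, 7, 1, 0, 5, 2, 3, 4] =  [6, 7, 1, 2, 3, 0, 4, 5] 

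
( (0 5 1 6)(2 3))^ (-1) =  (0 6 1 5)(2 3)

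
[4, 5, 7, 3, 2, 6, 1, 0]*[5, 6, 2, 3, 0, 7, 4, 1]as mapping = [0→0, 1→7, 2→1, 3→3, 4→2, 5→4, 6→6, 7→5]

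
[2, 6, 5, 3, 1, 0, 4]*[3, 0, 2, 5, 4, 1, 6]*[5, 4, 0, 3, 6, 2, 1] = [0, 1, 4, 2, 5, 3, 6]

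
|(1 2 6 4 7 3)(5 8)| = 6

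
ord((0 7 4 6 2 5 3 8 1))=9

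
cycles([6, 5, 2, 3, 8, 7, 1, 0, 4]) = (0 6 1 5 7) (4 8) 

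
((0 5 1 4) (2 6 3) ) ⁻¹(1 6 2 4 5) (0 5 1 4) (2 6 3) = (0 1 4 3 6) 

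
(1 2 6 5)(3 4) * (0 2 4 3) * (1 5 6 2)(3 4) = (0 1 3 4)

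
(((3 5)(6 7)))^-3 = (3 5)(6 7)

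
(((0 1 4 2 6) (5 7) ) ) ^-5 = (5 7) 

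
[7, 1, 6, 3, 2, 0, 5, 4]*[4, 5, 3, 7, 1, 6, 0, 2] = [2, 5, 0, 7, 3, 4, 6, 1]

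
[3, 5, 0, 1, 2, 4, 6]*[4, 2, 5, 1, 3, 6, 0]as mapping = [0→1, 1→6, 2→4, 3→2, 4→5, 5→3, 6→0]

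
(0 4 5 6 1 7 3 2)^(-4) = (0 1)(2 6)(3 5)(4 7)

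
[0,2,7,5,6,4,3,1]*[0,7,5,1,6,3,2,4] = [0,5,4,3,2,6,1,7]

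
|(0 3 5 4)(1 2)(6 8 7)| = 12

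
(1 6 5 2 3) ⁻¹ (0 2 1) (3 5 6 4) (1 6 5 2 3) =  (0 3 6) (1 2 5 4) 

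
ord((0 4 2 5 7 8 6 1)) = 8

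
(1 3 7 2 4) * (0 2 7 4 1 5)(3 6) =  (0 2 1 6 3 4 5)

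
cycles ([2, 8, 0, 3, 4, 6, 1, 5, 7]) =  (0 2)(1 8 7 5 6)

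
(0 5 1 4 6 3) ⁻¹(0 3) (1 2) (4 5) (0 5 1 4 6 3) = (0 5) (1 6) (2 4) 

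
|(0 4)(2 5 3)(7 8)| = 6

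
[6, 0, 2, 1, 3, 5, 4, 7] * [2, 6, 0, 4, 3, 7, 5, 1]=[5, 2, 0, 6, 4, 7, 3, 1]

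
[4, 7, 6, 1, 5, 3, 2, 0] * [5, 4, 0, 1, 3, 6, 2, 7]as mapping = [0→3, 1→7, 2→2, 3→4, 4→6, 5→1, 6→0, 7→5]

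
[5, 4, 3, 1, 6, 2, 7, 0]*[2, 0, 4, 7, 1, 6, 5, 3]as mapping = [0→6, 1→1, 2→7, 3→0, 4→5, 5→4, 6→3, 7→2]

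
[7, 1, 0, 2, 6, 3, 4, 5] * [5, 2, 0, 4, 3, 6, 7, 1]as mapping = [0→1, 1→2, 2→5, 3→0, 4→7, 5→4, 6→3, 7→6]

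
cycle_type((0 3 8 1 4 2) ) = 6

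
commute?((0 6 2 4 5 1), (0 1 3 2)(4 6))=no:(0 6 2 4 5 1) * (0 1 3 2)(4 6)=(0 4 5 3 2 6), (0 1 3 2)(4 6) * (0 6 2 4 5 1)=(1 3 4 2 6 5)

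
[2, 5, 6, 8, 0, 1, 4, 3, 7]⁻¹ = [4, 5, 0, 7, 6, 1, 2, 8, 3]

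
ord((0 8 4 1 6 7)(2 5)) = 6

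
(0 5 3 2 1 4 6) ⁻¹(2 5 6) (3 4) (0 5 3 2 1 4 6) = (0 1 3) (2 6) 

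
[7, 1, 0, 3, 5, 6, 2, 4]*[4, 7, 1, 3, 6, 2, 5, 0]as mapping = [0→0, 1→7, 2→4, 3→3, 4→2, 5→5, 6→1, 7→6]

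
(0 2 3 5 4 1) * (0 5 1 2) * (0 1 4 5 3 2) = (0 1 3 4) 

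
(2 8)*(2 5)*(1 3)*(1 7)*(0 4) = (0 4)(1 3 7)(2 8 5)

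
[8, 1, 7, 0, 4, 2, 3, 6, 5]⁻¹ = [3, 1, 5, 6, 4, 8, 7, 2, 0]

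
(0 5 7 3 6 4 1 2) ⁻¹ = (0 2 1 4 6 3 7 5) 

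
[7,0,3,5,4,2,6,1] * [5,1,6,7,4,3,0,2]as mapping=[0→2,1→5,2→7,3→3,4→4,5→6,6→0,7→1]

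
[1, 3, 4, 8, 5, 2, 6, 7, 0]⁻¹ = [8, 0, 5, 1, 2, 4, 6, 7, 3]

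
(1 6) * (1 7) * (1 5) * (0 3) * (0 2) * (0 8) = (0 3 2 8)(1 6 7 5)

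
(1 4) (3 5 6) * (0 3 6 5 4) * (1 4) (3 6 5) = (0 6 5 3 1) 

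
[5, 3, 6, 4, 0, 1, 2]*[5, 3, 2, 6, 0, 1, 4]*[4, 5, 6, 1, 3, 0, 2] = [5, 2, 3, 4, 0, 1, 6]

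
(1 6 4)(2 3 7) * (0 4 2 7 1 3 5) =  (0 4 3 1 6 2 5)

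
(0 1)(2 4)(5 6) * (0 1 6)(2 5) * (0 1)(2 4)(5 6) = (0 5 1)(4 6)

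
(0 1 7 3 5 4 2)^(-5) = (0 7 5 2 1 3 4)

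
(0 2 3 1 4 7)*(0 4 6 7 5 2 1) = (0 1 6 7 4 5 2 3)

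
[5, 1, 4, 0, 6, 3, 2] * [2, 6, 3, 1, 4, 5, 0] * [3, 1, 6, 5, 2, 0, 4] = [0, 4, 2, 6, 3, 1, 5]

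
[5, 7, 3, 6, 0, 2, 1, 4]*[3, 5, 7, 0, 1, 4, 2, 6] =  [4, 6, 0, 2, 3, 7, 5, 1]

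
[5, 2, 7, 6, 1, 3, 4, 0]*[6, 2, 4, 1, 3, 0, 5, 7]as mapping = [0→0, 1→4, 2→7, 3→5, 4→2, 5→1, 6→3, 7→6]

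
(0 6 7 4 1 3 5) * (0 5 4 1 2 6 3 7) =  (0 3 4 2 6)(1 7)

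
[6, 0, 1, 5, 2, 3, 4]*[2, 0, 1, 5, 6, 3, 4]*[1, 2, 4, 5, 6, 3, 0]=[6, 4, 1, 5, 2, 3, 0]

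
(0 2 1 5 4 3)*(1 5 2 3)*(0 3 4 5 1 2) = (0 4 2 1)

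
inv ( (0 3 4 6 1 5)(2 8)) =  (0 5 1 6 4 3)(2 8)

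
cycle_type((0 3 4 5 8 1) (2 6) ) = 2.6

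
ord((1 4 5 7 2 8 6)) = 7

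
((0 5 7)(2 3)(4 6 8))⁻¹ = (0 7 5)(2 3)(4 8 6)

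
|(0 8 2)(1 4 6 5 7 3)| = 6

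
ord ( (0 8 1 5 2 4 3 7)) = 8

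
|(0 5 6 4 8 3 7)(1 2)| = 14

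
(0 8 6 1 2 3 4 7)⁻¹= (0 7 4 3 2 1 6 8)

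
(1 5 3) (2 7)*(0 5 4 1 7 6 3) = (0 5) (1 4) (2 6 3 7) 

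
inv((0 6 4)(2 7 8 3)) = (0 4 6)(2 3 8 7)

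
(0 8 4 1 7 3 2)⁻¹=(0 2 3 7 1 4 8)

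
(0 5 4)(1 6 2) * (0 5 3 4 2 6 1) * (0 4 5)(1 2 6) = (0 3 5 6 1 2 4)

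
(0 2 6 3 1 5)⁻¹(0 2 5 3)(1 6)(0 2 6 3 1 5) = (0 1 2 6)(3 5)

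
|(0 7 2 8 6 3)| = 6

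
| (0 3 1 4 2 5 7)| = 7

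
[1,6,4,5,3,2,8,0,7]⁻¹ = [7,0,5,4,2,3,1,8,6]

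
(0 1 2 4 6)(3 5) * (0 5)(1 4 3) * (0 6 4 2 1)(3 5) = (0 2 5)(3 6)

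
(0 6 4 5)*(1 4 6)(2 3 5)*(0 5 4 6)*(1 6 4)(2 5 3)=(0 6)(1 4 5 3)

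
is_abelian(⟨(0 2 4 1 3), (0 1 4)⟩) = no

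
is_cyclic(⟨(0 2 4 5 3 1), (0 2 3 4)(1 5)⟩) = no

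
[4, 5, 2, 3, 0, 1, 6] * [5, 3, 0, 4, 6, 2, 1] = [6, 2, 0, 4, 5, 3, 1]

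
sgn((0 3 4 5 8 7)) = -1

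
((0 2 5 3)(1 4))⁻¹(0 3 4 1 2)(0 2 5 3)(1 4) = (0 1 4 5 2)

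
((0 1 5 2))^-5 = (0 2 5 1)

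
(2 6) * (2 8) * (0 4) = (0 4)(2 6 8)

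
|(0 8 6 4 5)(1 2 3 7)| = 20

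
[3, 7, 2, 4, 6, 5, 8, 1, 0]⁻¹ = [8, 7, 2, 0, 3, 5, 4, 1, 6]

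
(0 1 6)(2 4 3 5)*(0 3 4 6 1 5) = (0 5 2 6 3)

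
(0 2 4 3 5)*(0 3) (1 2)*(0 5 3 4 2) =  (0 1) (4 5) 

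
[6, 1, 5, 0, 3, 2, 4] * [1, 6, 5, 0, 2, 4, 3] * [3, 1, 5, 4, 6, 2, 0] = [4, 0, 6, 1, 3, 2, 5]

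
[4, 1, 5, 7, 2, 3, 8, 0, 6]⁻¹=[7, 1, 4, 5, 0, 2, 8, 3, 6]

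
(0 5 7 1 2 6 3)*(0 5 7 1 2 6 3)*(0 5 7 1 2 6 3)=(0 1 3 7 6 5 2)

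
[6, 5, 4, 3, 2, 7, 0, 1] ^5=[6, 7, 4, 3, 2, 1, 0, 5] 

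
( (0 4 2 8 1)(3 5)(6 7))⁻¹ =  (0 1 8 2 4)(3 5)(6 7)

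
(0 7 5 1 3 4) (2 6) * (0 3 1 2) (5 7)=(0 5 2 6) (3 4) 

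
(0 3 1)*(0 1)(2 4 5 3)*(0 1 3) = (0 2 4 5)(1 3)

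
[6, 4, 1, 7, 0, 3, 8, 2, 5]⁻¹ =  [4, 2, 7, 5, 1, 8, 0, 3, 6]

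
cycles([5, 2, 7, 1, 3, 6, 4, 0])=(0 5 6 4 3 1 2 7)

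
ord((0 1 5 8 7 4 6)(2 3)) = 14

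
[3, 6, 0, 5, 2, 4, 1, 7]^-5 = [0, 6, 2, 3, 4, 5, 1, 7]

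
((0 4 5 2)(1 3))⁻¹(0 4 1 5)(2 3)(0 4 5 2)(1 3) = (0 1)(2 4 5 3)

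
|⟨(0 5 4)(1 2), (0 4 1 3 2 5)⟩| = 720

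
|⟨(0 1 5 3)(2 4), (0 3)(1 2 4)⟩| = 720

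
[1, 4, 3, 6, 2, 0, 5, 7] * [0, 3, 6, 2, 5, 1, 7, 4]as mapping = [0→3, 1→5, 2→2, 3→7, 4→6, 5→0, 6→1, 7→4]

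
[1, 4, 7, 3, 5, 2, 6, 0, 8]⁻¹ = [7, 0, 5, 3, 1, 4, 6, 2, 8]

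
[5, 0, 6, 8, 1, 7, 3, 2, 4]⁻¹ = [1, 4, 7, 6, 8, 0, 2, 5, 3]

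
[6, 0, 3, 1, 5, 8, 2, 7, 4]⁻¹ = [1, 3, 6, 2, 8, 4, 0, 7, 5]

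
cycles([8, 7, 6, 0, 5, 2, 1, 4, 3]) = (0 8 3)(1 7 4 5 2 6)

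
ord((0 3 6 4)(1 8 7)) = 12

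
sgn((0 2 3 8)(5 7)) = 1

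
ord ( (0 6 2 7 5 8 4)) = 7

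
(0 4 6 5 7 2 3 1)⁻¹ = (0 1 3 2 7 5 6 4)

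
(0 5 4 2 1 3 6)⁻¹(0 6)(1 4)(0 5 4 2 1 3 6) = (0 5)(2 3)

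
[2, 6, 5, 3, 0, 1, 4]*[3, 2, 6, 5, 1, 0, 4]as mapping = [0→6, 1→4, 2→0, 3→5, 4→3, 5→2, 6→1]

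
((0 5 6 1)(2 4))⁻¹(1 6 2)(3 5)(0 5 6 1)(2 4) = (0 1 4)(3 6)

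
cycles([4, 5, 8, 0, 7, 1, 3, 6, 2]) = (0 4 7 6 3) (1 5) (2 8) 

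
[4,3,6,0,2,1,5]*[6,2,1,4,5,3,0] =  [5,4,0,6,1,2,3]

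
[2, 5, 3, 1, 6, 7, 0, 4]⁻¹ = [6, 3, 0, 2, 7, 1, 4, 5]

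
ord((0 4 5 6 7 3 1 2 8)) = 9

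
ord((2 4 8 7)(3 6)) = 4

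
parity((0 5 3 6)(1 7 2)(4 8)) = even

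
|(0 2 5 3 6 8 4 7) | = 8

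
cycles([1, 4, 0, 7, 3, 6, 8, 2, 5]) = (0 1 4 3 7 2)(5 6 8)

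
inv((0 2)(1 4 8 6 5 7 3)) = (0 2)(1 3 7 5 6 8 4)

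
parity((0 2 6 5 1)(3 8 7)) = even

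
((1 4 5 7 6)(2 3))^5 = (2 3)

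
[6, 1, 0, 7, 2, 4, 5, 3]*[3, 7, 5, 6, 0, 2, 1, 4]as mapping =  [0→1, 1→7, 2→3, 3→4, 4→5, 5→0, 6→2, 7→6]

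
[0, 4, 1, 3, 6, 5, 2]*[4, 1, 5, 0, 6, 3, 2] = [4, 6, 1, 0, 2, 3, 5]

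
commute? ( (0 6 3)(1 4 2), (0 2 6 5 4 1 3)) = no: (0 6 3)(1 4 2)*(0 2 6 5 4 1 3) = (0 5 4 6)(2 3), (0 2 6 5 4 1 3)*(0 6 3)(1 4 2) = (0 1)(2 3 6 5)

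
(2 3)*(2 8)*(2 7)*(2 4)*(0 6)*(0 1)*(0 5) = (0 6 1 5)(2 3 8 7 4)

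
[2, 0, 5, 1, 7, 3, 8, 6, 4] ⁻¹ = [1, 3, 0, 5, 8, 2, 7, 4, 6] 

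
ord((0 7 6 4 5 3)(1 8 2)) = 6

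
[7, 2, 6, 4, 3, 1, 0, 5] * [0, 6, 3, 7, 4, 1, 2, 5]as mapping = [0→5, 1→3, 2→2, 3→4, 4→7, 5→6, 6→0, 7→1]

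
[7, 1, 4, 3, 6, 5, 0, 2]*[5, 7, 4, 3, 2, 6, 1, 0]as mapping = [0→0, 1→7, 2→2, 3→3, 4→1, 5→6, 6→5, 7→4]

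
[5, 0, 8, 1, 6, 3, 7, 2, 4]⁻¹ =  [1, 3, 7, 5, 8, 0, 4, 6, 2]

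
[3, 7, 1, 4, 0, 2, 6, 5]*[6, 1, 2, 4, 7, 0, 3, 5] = [4, 5, 1, 7, 6, 2, 3, 0]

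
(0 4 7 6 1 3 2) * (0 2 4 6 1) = (0 6)(1 3 4 7)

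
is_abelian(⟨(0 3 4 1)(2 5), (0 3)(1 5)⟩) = no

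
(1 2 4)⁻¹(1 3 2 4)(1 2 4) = (1 2 3 4)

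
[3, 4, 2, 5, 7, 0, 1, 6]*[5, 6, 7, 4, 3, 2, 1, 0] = [4, 3, 7, 2, 0, 5, 6, 1]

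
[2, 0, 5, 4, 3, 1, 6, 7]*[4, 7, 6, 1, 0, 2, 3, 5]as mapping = [0→6, 1→4, 2→2, 3→0, 4→1, 5→7, 6→3, 7→5]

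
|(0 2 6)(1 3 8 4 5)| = 15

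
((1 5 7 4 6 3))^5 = (1 3 6 4 7 5)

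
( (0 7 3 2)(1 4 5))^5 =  (0 7 3 2)(1 5 4)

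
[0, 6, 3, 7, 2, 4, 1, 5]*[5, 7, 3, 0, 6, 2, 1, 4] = [5, 1, 0, 4, 3, 6, 7, 2]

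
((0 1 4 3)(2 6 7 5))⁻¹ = (0 3 4 1)(2 5 7 6)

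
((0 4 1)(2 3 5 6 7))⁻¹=(0 1 4)(2 7 6 5 3)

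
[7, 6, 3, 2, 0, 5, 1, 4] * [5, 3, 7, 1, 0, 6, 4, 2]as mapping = [0→2, 1→4, 2→1, 3→7, 4→5, 5→6, 6→3, 7→0]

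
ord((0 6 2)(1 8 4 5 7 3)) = 6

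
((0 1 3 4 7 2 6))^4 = (0 7 1 2 3 6 4)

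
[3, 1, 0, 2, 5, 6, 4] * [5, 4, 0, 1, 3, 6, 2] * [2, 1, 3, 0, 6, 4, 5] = [1, 6, 4, 2, 5, 3, 0]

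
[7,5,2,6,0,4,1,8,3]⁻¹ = [4,6,2,8,5,1,3,0,7]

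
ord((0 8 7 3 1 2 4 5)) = 8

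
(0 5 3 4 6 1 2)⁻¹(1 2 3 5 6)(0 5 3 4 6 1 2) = (0 4 3 1 2)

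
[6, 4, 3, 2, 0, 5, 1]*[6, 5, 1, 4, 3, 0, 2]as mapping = [0→2, 1→3, 2→4, 3→1, 4→6, 5→0, 6→5]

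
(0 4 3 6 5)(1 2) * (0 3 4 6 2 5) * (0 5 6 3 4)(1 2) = (0 3 1 6 5 4)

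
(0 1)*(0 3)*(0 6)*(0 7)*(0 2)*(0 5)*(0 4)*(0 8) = (0 1 3 6 7 2 5 4 8)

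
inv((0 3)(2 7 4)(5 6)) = (0 3)(2 4 7)(5 6)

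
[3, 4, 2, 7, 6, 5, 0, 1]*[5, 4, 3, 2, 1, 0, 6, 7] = [2, 1, 3, 7, 6, 0, 5, 4]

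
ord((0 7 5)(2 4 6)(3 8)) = 6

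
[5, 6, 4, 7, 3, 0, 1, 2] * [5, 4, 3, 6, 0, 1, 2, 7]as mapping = [0→1, 1→2, 2→0, 3→7, 4→6, 5→5, 6→4, 7→3]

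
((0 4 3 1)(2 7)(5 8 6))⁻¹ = (0 1 3 4)(2 7)(5 6 8)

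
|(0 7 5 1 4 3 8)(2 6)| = 14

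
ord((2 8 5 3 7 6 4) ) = 7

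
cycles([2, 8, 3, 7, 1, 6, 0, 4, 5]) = (0 2 3 7 4 1 8 5 6) 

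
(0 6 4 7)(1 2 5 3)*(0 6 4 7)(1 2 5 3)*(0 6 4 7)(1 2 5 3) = (0 7 4 6)(1 3 5 2)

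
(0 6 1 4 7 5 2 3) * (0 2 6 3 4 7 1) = (0 3 2 4 1 7 5 6)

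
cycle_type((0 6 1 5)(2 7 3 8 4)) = 4.5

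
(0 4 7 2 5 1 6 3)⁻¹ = (0 3 6 1 5 2 7 4)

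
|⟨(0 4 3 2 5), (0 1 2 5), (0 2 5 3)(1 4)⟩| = 720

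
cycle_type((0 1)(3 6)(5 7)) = 2^3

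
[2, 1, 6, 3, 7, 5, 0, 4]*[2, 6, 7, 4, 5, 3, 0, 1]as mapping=[0→7, 1→6, 2→0, 3→4, 4→1, 5→3, 6→2, 7→5]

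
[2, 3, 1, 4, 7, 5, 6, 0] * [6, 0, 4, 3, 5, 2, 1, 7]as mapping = [0→4, 1→3, 2→0, 3→5, 4→7, 5→2, 6→1, 7→6]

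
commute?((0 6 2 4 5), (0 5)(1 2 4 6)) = no:(0 6 2 4 5) * (0 5)(1 2 4 6) = (0 1 2 6 4), (0 5)(1 2 4 6) * (0 6 2 4 5) = (1 4 2 5 6)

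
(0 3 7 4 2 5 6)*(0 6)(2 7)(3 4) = (0 4 7 3 2 5)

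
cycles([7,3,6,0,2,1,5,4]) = (0 7 4 2 6 5 1 3) 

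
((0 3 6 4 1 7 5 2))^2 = (0 6 1 5)(2 3 4 7)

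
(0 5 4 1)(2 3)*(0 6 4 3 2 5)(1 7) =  (1 6 4 7)(3 5)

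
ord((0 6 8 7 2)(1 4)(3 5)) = 10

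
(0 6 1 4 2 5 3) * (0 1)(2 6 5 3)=(0 5 2 3 1 4 6)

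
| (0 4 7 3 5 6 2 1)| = 8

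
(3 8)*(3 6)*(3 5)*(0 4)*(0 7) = (0 4 7)(3 8 6 5)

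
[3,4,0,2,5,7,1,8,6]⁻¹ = [2,6,3,0,1,4,8,5,7]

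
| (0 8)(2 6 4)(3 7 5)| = 6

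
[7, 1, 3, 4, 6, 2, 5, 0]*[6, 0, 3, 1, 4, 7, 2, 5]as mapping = [0→5, 1→0, 2→1, 3→4, 4→2, 5→3, 6→7, 7→6]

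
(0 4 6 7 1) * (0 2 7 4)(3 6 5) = (1 2 7)(3 6 4 5)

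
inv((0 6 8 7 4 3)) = (0 3 4 7 8 6)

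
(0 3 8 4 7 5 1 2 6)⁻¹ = (0 6 2 1 5 7 4 8 3)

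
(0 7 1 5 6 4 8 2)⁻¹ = (0 2 8 4 6 5 1 7)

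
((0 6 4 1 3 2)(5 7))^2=(0 4 3)(1 2 6)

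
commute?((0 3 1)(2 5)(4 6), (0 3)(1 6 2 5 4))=no:(0 3 1)(2 5)(4 6) * (0 3)(1 6 2 5 4)=(1 3 6)(2 4), (0 3)(1 6 2 5 4) * (0 3 1)(2 5)(4 6)=(0 1 4)(5 6)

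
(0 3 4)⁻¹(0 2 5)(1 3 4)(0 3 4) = (0 1 4)(2 5 3)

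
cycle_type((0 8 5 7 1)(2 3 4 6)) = 4.5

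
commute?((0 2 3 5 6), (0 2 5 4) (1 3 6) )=no:(0 2 3 5 6) * (0 2 5 4) (1 3 6)=(0 5 1 3 4) (2 6), (0 2 5 4) (1 3 6) * (0 2 3 5 6)=(0 3) (1 5 4 2 6) 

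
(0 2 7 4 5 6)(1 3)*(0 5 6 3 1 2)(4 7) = (2 4 6 5 3)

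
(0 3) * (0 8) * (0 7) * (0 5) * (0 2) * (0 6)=(0 3 8 7 5 2 6)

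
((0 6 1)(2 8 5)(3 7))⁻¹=(0 1 6)(2 5 8)(3 7)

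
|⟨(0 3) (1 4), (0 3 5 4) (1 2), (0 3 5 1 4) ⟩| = 360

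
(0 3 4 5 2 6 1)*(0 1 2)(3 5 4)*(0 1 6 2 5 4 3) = (0 4 3)(1 6 5)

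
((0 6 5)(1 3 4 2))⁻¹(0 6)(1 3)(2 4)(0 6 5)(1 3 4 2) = (1 2)(3 4)(5 6)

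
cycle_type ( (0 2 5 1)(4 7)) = 2.4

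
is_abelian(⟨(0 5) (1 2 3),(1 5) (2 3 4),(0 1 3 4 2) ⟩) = no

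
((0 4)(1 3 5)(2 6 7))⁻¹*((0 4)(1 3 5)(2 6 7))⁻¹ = (1 3 5)(2 6 7)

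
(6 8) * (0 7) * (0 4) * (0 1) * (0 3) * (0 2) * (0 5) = (0 7 4 1 3 2 5)(6 8)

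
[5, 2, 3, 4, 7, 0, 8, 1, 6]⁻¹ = [5, 7, 1, 2, 3, 0, 8, 4, 6]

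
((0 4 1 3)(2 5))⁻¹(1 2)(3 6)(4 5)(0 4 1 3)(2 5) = (0 6)(1 2)(3 5)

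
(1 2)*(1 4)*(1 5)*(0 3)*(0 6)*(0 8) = (0 3 6 8)(1 2 4 5)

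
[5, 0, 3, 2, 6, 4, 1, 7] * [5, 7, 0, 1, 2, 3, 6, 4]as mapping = [0→3, 1→5, 2→1, 3→0, 4→6, 5→2, 6→7, 7→4]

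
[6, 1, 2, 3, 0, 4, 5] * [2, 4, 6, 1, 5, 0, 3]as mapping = [0→3, 1→4, 2→6, 3→1, 4→2, 5→5, 6→0]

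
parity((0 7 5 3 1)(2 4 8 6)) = odd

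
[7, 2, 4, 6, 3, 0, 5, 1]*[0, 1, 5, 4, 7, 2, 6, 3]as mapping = [0→3, 1→5, 2→7, 3→6, 4→4, 5→0, 6→2, 7→1]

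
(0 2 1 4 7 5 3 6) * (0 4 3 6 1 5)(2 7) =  (0 7)(1 3)(2 5 6 4)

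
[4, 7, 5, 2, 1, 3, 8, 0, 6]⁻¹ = [7, 4, 3, 5, 0, 2, 8, 1, 6]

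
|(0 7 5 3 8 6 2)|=7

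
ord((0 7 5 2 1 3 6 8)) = 8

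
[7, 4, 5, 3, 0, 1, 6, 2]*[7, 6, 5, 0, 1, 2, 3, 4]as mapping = [0→4, 1→1, 2→2, 3→0, 4→7, 5→6, 6→3, 7→5]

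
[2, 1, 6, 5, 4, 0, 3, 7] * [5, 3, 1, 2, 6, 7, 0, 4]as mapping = [0→1, 1→3, 2→0, 3→7, 4→6, 5→5, 6→2, 7→4]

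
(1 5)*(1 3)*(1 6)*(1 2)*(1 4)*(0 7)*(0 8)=(0 7 8)(1 5 3 6 2 4)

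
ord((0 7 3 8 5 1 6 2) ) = 8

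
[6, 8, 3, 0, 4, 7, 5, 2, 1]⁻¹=[3, 8, 7, 2, 4, 6, 0, 5, 1]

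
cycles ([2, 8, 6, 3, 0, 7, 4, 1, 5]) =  (0 2 6 4)(1 8 5 7)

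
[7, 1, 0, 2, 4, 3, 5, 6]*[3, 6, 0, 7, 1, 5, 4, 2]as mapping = [0→2, 1→6, 2→3, 3→0, 4→1, 5→7, 6→5, 7→4]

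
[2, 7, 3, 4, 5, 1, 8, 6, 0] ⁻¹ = [8, 5, 0, 2, 3, 4, 7, 1, 6] 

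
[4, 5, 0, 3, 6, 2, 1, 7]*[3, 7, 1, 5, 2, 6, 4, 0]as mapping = [0→2, 1→6, 2→3, 3→5, 4→4, 5→1, 6→7, 7→0]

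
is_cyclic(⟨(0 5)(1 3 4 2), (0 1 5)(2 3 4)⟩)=no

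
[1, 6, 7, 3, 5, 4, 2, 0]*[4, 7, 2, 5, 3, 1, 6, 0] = [7, 6, 0, 5, 1, 3, 2, 4]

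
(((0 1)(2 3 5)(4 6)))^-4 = (2 5 3)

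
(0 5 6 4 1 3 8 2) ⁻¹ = (0 2 8 3 1 4 6 5) 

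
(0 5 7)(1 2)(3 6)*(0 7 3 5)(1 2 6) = (1 6 5 3)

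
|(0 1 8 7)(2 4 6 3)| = 4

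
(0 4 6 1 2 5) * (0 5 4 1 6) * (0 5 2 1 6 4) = (0 6 4 5 2) 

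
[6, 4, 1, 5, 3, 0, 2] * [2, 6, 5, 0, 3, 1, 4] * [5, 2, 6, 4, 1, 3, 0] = [1, 4, 0, 2, 5, 6, 3]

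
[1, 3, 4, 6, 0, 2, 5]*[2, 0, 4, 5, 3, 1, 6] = [0, 5, 3, 6, 2, 4, 1]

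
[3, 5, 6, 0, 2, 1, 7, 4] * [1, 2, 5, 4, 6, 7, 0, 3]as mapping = [0→4, 1→7, 2→0, 3→1, 4→5, 5→2, 6→3, 7→6]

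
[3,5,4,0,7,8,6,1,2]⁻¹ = [3,7,8,0,2,1,6,4,5]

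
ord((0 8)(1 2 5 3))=4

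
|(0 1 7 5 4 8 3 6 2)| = 9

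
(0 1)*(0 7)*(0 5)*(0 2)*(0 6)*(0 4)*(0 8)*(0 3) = (0 1 7 5 2 6 4 8 3)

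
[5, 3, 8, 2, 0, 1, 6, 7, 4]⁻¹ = [4, 5, 3, 1, 8, 0, 6, 7, 2]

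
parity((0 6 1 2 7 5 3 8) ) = odd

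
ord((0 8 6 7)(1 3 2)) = 12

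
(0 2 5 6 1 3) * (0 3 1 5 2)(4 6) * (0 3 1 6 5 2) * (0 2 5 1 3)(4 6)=(1 4)(5 6)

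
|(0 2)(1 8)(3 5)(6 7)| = 2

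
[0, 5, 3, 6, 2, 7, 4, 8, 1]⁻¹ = [0, 8, 4, 2, 6, 1, 3, 5, 7]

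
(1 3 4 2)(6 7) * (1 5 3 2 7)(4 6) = (1 2 5 3 6)(4 7)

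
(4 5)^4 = ()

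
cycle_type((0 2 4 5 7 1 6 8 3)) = 9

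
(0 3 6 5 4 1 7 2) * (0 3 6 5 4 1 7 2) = (0 6 4 7)(1 2 3 5)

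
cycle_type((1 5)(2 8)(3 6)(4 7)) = 2^4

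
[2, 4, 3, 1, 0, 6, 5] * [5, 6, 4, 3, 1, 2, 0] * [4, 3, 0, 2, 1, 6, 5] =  [1, 3, 2, 5, 6, 4, 0]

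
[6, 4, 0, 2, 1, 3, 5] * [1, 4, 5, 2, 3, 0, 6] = [6, 3, 1, 5, 4, 2, 0]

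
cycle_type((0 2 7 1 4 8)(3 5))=2.6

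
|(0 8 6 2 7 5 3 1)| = 8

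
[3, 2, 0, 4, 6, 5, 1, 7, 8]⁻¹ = [2, 6, 1, 0, 3, 5, 4, 7, 8]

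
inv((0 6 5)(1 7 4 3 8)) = (0 5 6)(1 8 3 4 7)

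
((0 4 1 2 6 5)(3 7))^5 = (0 5 6 2 1 4)(3 7)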